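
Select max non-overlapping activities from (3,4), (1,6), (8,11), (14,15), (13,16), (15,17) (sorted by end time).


Greedy: pick earliest-ending, then skip overlaps.
Selected (4 activities): [(3, 4), (8, 11), (14, 15), (15, 17)]


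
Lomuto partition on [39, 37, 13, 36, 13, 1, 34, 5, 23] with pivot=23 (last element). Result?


Elements <= 23 go left of pivot.
Result: [13, 13, 1, 5, 23, 39, 34, 36, 37], pivot at index 4


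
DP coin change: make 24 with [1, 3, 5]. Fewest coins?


dp[0]=0; dp[i]=1+min(dp[i-c] for c in coins)
...dp[19]=5, dp[20]=4, dp[21]=5, dp[22]=6, dp[23]=5, dp[24]=6
Minimum coins for 24 = 6


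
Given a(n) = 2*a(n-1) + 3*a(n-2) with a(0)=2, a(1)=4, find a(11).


Build bottom-up:
...a(9)=29524, a(10)=88574, a(11)=2*88574+3*29524=265720


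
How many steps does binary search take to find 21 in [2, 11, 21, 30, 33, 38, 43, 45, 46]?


Search for 21:
[0,8] mid=4 arr[4]=33
[0,3] mid=1 arr[1]=11
[2,3] mid=2 arr[2]=21
Total: 3 comparisons


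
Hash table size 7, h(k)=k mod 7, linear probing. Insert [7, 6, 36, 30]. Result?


Insertions: 7->slot 0; 6->slot 6; 36->slot 1; 30->slot 2
Table: [7, 36, 30, None, None, None, 6]


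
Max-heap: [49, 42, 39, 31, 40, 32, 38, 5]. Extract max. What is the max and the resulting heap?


Max = 49
Replace root with last, heapify down
Resulting heap: [42, 40, 39, 31, 5, 32, 38]


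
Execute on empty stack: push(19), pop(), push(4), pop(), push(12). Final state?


push(19) -> [19]
pop() returns 19 -> []
push(4) -> [4]
pop() returns 4 -> []
push(12) -> [12]
Final stack (bottom to top): [12]


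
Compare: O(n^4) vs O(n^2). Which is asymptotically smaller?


quadratic grows slower than quartic
O(n^2) is asymptotically smaller; O(n^4) grows faster


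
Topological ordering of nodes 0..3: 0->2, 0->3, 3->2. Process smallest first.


Kahn's algorithm, process smallest node first
Order: [0, 1, 3, 2]


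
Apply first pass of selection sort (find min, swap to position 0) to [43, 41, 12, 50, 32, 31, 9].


After one pass: [9, 41, 12, 50, 32, 31, 43]


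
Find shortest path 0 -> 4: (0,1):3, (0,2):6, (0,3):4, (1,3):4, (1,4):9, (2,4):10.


Dijkstra from 0:
Distances: {0: 0, 1: 3, 2: 6, 3: 4, 4: 12}
Shortest distance to 4 = 12, path = [0, 1, 4]


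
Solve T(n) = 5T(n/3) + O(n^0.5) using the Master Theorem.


a=5, b=3, c=0.5. log_3(5)=1.465 > c=0.5. Case 1: O(n^log_b(a)) = O(n^1.465)
Complexity: O(n^1.465)


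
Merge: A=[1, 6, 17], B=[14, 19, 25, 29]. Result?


Compare heads, take smaller each step.
Merged: [1, 6, 14, 17, 19, 25, 29]


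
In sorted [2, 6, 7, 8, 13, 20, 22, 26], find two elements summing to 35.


Two pointers: lo=0, hi=7
Found pair: (13, 22) summing to 35


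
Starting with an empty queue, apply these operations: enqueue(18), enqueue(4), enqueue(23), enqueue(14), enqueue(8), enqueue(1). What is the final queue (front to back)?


enqueue(18) -> [18]
enqueue(4) -> [18, 4]
enqueue(23) -> [18, 4, 23]
enqueue(14) -> [18, 4, 23, 14]
enqueue(8) -> [18, 4, 23, 14, 8]
enqueue(1) -> [18, 4, 23, 14, 8, 1]
Final queue (front to back): [18, 4, 23, 14, 8, 1]


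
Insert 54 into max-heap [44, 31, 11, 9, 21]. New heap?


Append 54: [44, 31, 11, 9, 21, 54]
Bubble up: swap idx 5(54) with idx 2(11); swap idx 2(54) with idx 0(44)
Result: [54, 31, 44, 9, 21, 11]


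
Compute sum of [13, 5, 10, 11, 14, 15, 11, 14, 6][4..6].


Prefix sums: [0, 13, 18, 28, 39, 53, 68, 79, 93, 99]
Sum[4..6] = prefix[7] - prefix[4] = 79 - 39 = 40


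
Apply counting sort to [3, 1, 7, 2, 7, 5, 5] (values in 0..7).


Count array: [0, 1, 1, 1, 0, 2, 0, 2]
Reconstruct: [1, 2, 3, 5, 5, 7, 7]


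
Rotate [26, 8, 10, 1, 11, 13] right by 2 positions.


Right rotate by 2: [11, 13, 26, 8, 10, 1]


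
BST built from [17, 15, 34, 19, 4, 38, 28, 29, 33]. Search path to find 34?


BST root = 17
Search for 34: compare at each node
Path: [17, 34]


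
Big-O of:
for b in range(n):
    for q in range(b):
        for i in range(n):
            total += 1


Per nesting level: O(n) * O(n) [triangular over b] * O(n) = O(n^3)
Complexity: O(n^3)


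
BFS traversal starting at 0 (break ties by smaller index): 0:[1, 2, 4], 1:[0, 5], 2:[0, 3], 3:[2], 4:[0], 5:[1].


BFS queue: start with [0]
Visit order: [0, 1, 2, 4, 5, 3]


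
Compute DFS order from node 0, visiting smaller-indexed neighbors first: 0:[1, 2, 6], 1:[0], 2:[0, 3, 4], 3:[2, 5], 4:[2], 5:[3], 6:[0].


DFS stack-based: start with [0]
Visit order: [0, 1, 2, 3, 5, 4, 6]


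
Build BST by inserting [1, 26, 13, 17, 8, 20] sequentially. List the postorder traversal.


Root = 1; build tree by BST insertion.
Postorder traversal: [8, 20, 17, 13, 26, 1]


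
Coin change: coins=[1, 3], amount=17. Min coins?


dp[0]=0; dp[i]=1+min(dp[i-c] for c in coins)
...dp[12]=4, dp[13]=5, dp[14]=6, dp[15]=5, dp[16]=6, dp[17]=7
Minimum coins for 17 = 7


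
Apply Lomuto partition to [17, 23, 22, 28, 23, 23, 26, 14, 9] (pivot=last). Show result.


Elements <= 9 go left of pivot.
Result: [9, 23, 22, 28, 23, 23, 26, 14, 17], pivot at index 0


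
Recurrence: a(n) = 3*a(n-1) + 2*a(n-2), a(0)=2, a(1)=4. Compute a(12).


Build bottom-up:
...a(10)=408040, a(11)=1453256, a(12)=3*1453256+2*408040=5175848


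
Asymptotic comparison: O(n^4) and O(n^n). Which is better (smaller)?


quartic grows slower than n^n
O(n^4) is asymptotically smaller; O(n^n) grows faster


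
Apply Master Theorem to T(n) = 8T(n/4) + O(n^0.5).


a=8, b=4, c=0.5. log_4(8)=1.5 > c=0.5. Case 1: O(n^log_b(a)) = O(n^1.500)
Complexity: O(n^1.500)


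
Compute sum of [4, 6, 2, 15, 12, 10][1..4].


Prefix sums: [0, 4, 10, 12, 27, 39, 49]
Sum[1..4] = prefix[5] - prefix[1] = 39 - 4 = 35


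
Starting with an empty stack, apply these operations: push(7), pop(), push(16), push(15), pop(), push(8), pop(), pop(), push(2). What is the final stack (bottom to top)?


push(7) -> [7]
pop() returns 7 -> []
push(16) -> [16]
push(15) -> [16, 15]
pop() returns 15 -> [16]
push(8) -> [16, 8]
pop() returns 8 -> [16]
pop() returns 16 -> []
push(2) -> [2]
Final stack (bottom to top): [2]


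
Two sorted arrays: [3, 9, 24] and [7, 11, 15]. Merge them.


Compare heads, take smaller each step.
Merged: [3, 7, 9, 11, 15, 24]


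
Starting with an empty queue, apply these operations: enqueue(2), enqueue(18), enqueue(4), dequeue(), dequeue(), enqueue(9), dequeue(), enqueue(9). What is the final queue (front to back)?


enqueue(2) -> [2]
enqueue(18) -> [2, 18]
enqueue(4) -> [2, 18, 4]
dequeue() returns 2 -> [18, 4]
dequeue() returns 18 -> [4]
enqueue(9) -> [4, 9]
dequeue() returns 4 -> [9]
enqueue(9) -> [9, 9]
Final queue (front to back): [9, 9]


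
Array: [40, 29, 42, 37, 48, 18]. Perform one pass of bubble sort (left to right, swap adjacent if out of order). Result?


After one pass: [29, 40, 37, 42, 18, 48]


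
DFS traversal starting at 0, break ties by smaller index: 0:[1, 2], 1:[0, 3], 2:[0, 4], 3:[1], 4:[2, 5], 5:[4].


DFS stack-based: start with [0]
Visit order: [0, 1, 3, 2, 4, 5]


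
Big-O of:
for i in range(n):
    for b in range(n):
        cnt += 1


Per nesting level: O(n) * O(n) = O(n^2)
Complexity: O(n^2)


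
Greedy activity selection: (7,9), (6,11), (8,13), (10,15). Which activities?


Greedy: pick earliest-ending, then skip overlaps.
Selected (2 activities): [(7, 9), (10, 15)]


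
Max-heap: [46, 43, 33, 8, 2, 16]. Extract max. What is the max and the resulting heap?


Max = 46
Replace root with last, heapify down
Resulting heap: [43, 16, 33, 8, 2]


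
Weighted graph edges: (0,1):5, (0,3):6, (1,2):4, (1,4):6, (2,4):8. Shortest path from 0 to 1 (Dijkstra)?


Dijkstra from 0:
Distances: {0: 0, 1: 5, 2: 9, 3: 6, 4: 11}
Shortest distance to 1 = 5, path = [0, 1]


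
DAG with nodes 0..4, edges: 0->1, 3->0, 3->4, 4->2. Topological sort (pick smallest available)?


Kahn's algorithm, process smallest node first
Order: [3, 0, 1, 4, 2]


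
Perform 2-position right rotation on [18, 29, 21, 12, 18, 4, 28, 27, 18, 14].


Right rotate by 2: [18, 14, 18, 29, 21, 12, 18, 4, 28, 27]


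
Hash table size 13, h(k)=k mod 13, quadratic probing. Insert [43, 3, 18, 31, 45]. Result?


Insertions: 43->slot 4; 3->slot 3; 18->slot 5; 31->slot 6; 45->slot 7
Table: [None, None, None, 3, 43, 18, 31, 45, None, None, None, None, None]


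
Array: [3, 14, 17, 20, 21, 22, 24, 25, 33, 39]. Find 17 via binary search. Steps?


Search for 17:
[0,9] mid=4 arr[4]=21
[0,3] mid=1 arr[1]=14
[2,3] mid=2 arr[2]=17
Total: 3 comparisons


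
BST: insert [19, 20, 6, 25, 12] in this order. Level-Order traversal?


Root = 19; build tree by BST insertion.
Level-Order traversal: [19, 6, 20, 12, 25]


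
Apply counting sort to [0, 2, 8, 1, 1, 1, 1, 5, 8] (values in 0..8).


Count array: [1, 4, 1, 0, 0, 1, 0, 0, 2]
Reconstruct: [0, 1, 1, 1, 1, 2, 5, 8, 8]


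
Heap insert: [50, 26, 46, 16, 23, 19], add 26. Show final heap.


Append 26: [50, 26, 46, 16, 23, 19, 26]
Bubble up: no swaps needed
Result: [50, 26, 46, 16, 23, 19, 26]


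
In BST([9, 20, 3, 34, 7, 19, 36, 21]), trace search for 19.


BST root = 9
Search for 19: compare at each node
Path: [9, 20, 19]


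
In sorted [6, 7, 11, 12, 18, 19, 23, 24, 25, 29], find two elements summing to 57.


Two pointers: lo=0, hi=9
No pair sums to 57


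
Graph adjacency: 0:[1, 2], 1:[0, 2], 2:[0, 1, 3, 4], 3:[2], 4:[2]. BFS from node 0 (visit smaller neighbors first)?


BFS queue: start with [0]
Visit order: [0, 1, 2, 3, 4]


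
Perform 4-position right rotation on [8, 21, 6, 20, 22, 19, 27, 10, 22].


Right rotate by 4: [19, 27, 10, 22, 8, 21, 6, 20, 22]


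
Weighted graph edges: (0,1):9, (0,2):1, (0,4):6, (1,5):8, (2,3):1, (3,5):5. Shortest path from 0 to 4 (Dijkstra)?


Dijkstra from 0:
Distances: {0: 0, 1: 9, 2: 1, 3: 2, 4: 6, 5: 7}
Shortest distance to 4 = 6, path = [0, 4]


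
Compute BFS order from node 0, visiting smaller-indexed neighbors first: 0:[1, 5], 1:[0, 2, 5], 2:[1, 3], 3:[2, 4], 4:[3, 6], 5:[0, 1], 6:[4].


BFS queue: start with [0]
Visit order: [0, 1, 5, 2, 3, 4, 6]


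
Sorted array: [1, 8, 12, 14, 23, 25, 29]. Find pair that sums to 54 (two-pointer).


Two pointers: lo=0, hi=6
Found pair: (25, 29) summing to 54


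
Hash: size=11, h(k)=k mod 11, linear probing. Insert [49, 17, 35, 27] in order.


Insertions: 49->slot 5; 17->slot 6; 35->slot 2; 27->slot 7
Table: [None, None, 35, None, None, 49, 17, 27, None, None, None]


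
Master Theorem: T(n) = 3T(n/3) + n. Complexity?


a=3, b=3, c=1. log_3(3)=1 = c=1. Case 2: O(n^c log n) = O(n log n)
Complexity: O(n log n)


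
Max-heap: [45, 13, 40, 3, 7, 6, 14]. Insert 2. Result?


Append 2: [45, 13, 40, 3, 7, 6, 14, 2]
Bubble up: no swaps needed
Result: [45, 13, 40, 3, 7, 6, 14, 2]


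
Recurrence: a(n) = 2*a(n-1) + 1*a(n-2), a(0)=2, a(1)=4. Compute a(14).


Build bottom-up:
...a(12)=66922, a(13)=161564, a(14)=2*161564+1*66922=390050


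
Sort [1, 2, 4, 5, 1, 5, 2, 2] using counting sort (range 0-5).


Count array: [0, 2, 3, 0, 1, 2]
Reconstruct: [1, 1, 2, 2, 2, 4, 5, 5]


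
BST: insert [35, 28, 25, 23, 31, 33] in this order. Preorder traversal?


Root = 35; build tree by BST insertion.
Preorder traversal: [35, 28, 25, 23, 31, 33]


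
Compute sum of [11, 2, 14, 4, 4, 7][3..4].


Prefix sums: [0, 11, 13, 27, 31, 35, 42]
Sum[3..4] = prefix[5] - prefix[3] = 35 - 27 = 8


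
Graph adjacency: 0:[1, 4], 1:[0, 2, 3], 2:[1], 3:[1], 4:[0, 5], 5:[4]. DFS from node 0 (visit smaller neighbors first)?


DFS stack-based: start with [0]
Visit order: [0, 1, 2, 3, 4, 5]


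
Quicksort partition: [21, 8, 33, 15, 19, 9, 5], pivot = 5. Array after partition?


Elements <= 5 go left of pivot.
Result: [5, 8, 33, 15, 19, 9, 21], pivot at index 0


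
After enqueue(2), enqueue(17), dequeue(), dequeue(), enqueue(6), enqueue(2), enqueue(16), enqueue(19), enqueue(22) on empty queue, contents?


enqueue(2) -> [2]
enqueue(17) -> [2, 17]
dequeue() returns 2 -> [17]
dequeue() returns 17 -> []
enqueue(6) -> [6]
enqueue(2) -> [6, 2]
enqueue(16) -> [6, 2, 16]
enqueue(19) -> [6, 2, 16, 19]
enqueue(22) -> [6, 2, 16, 19, 22]
Final queue (front to back): [6, 2, 16, 19, 22]


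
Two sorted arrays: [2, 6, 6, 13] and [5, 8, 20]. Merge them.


Compare heads, take smaller each step.
Merged: [2, 5, 6, 6, 8, 13, 20]


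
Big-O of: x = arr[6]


Analysis: constant-time operation, no loop
Complexity: O(1)


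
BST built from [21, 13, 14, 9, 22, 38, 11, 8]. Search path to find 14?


BST root = 21
Search for 14: compare at each node
Path: [21, 13, 14]


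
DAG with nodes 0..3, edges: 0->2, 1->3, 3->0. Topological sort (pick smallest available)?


Kahn's algorithm, process smallest node first
Order: [1, 3, 0, 2]


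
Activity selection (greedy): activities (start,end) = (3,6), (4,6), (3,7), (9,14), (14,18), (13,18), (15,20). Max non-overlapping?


Greedy: pick earliest-ending, then skip overlaps.
Selected (3 activities): [(3, 6), (9, 14), (14, 18)]


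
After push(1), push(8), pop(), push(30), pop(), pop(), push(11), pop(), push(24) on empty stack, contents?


push(1) -> [1]
push(8) -> [1, 8]
pop() returns 8 -> [1]
push(30) -> [1, 30]
pop() returns 30 -> [1]
pop() returns 1 -> []
push(11) -> [11]
pop() returns 11 -> []
push(24) -> [24]
Final stack (bottom to top): [24]


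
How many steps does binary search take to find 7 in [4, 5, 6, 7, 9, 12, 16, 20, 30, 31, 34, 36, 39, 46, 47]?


Search for 7:
[0,14] mid=7 arr[7]=20
[0,6] mid=3 arr[3]=7
Total: 2 comparisons


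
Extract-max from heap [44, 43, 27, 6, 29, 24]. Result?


Max = 44
Replace root with last, heapify down
Resulting heap: [43, 29, 27, 6, 24]


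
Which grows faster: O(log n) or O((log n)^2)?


logarithmic grows slower than polylogarithmic
O(log n) is asymptotically smaller; O((log n)^2) grows faster


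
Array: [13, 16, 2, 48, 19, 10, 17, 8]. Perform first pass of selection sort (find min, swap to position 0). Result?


After one pass: [2, 16, 13, 48, 19, 10, 17, 8]


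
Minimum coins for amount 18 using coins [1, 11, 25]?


dp[0]=0; dp[i]=1+min(dp[i-c] for c in coins)
...dp[13]=3, dp[14]=4, dp[15]=5, dp[16]=6, dp[17]=7, dp[18]=8
Minimum coins for 18 = 8


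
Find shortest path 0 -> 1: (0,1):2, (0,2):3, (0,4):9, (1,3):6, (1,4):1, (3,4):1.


Dijkstra from 0:
Distances: {0: 0, 1: 2, 2: 3, 3: 4, 4: 3}
Shortest distance to 1 = 2, path = [0, 1]


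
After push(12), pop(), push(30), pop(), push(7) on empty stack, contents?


push(12) -> [12]
pop() returns 12 -> []
push(30) -> [30]
pop() returns 30 -> []
push(7) -> [7]
Final stack (bottom to top): [7]


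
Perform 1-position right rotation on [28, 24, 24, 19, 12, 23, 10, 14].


Right rotate by 1: [14, 28, 24, 24, 19, 12, 23, 10]


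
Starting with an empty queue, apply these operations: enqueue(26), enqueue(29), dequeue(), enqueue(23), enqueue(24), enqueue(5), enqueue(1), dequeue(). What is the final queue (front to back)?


enqueue(26) -> [26]
enqueue(29) -> [26, 29]
dequeue() returns 26 -> [29]
enqueue(23) -> [29, 23]
enqueue(24) -> [29, 23, 24]
enqueue(5) -> [29, 23, 24, 5]
enqueue(1) -> [29, 23, 24, 5, 1]
dequeue() returns 29 -> [23, 24, 5, 1]
Final queue (front to back): [23, 24, 5, 1]


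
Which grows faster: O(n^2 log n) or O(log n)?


logarithmic grows slower than n^2 log n
O(log n) is asymptotically smaller; O(n^2 log n) grows faster


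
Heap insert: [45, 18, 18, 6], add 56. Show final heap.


Append 56: [45, 18, 18, 6, 56]
Bubble up: swap idx 4(56) with idx 1(18); swap idx 1(56) with idx 0(45)
Result: [56, 45, 18, 6, 18]


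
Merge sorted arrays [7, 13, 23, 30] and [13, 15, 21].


Compare heads, take smaller each step.
Merged: [7, 13, 13, 15, 21, 23, 30]


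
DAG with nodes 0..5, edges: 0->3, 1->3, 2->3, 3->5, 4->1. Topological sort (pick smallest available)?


Kahn's algorithm, process smallest node first
Order: [0, 2, 4, 1, 3, 5]


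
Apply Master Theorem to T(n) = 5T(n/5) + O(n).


a=5, b=5, c=1. log_5(5)=1 = c=1. Case 2: O(n^c log n) = O(n log n)
Complexity: O(n log n)


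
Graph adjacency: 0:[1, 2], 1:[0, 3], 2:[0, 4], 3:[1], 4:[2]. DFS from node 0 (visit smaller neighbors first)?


DFS stack-based: start with [0]
Visit order: [0, 1, 3, 2, 4]


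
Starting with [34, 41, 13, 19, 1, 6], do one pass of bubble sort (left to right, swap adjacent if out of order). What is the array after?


After one pass: [34, 13, 19, 1, 6, 41]


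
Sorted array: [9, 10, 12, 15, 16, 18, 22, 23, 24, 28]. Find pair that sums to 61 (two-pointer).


Two pointers: lo=0, hi=9
No pair sums to 61


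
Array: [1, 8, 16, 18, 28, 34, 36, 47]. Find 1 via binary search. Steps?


Search for 1:
[0,7] mid=3 arr[3]=18
[0,2] mid=1 arr[1]=8
[0,0] mid=0 arr[0]=1
Total: 3 comparisons


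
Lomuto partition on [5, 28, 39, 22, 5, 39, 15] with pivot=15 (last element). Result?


Elements <= 15 go left of pivot.
Result: [5, 5, 15, 22, 28, 39, 39], pivot at index 2


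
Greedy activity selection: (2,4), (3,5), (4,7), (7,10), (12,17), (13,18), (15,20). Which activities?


Greedy: pick earliest-ending, then skip overlaps.
Selected (4 activities): [(2, 4), (4, 7), (7, 10), (12, 17)]


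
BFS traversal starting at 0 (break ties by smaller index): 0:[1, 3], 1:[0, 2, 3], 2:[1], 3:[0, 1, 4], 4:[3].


BFS queue: start with [0]
Visit order: [0, 1, 3, 2, 4]


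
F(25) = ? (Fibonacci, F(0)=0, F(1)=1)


F(n)=F(n-1)+F(n-2)
...F(23)=28657, F(24)=46368, F(25)=75025


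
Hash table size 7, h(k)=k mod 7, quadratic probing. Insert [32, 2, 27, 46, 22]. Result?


Insertions: 32->slot 4; 2->slot 2; 27->slot 6; 46->slot 5; 22->slot 1
Table: [None, 22, 2, None, 32, 46, 27]


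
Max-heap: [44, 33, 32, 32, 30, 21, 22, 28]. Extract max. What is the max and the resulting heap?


Max = 44
Replace root with last, heapify down
Resulting heap: [33, 32, 32, 28, 30, 21, 22]


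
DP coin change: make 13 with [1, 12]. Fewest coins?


dp[0]=0; dp[i]=1+min(dp[i-c] for c in coins)
...dp[8]=8, dp[9]=9, dp[10]=10, dp[11]=11, dp[12]=1, dp[13]=2
Minimum coins for 13 = 2


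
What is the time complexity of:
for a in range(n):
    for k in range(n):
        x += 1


Per nesting level: O(n) * O(n) = O(n^2)
Complexity: O(n^2)


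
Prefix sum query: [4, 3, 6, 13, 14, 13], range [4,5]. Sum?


Prefix sums: [0, 4, 7, 13, 26, 40, 53]
Sum[4..5] = prefix[6] - prefix[4] = 53 - 26 = 27


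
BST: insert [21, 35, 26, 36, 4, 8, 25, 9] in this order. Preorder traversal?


Root = 21; build tree by BST insertion.
Preorder traversal: [21, 4, 8, 9, 35, 26, 25, 36]


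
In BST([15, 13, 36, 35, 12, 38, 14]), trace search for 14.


BST root = 15
Search for 14: compare at each node
Path: [15, 13, 14]


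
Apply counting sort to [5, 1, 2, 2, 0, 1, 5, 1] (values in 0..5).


Count array: [1, 3, 2, 0, 0, 2]
Reconstruct: [0, 1, 1, 1, 2, 2, 5, 5]


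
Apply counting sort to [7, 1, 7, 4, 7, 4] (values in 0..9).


Count array: [0, 1, 0, 0, 2, 0, 0, 3, 0, 0]
Reconstruct: [1, 4, 4, 7, 7, 7]


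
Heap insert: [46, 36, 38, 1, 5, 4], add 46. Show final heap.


Append 46: [46, 36, 38, 1, 5, 4, 46]
Bubble up: swap idx 6(46) with idx 2(38)
Result: [46, 36, 46, 1, 5, 4, 38]


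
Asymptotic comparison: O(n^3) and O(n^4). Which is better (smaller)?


cubic grows slower than quartic
O(n^3) is asymptotically smaller; O(n^4) grows faster


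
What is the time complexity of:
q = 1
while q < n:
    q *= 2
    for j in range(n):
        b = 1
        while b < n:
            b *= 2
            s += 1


Per nesting level: O(log n) * O(n) * O(log n) = O(n (log n)^2)
Complexity: O(n (log n)^2)


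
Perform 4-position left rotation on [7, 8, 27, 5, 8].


Left rotate by 4: [8, 7, 8, 27, 5]


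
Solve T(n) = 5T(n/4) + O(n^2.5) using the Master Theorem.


a=5, b=4, c=2.5. log_4(5)=1.161 < c=2.5. Case 3: O(n^c) = O(n^2.500)
Complexity: O(n^2.500)


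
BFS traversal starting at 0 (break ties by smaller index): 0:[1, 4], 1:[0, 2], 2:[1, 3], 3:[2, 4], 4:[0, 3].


BFS queue: start with [0]
Visit order: [0, 1, 4, 2, 3]


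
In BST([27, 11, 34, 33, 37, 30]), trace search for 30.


BST root = 27
Search for 30: compare at each node
Path: [27, 34, 33, 30]


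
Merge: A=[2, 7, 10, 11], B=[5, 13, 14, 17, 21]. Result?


Compare heads, take smaller each step.
Merged: [2, 5, 7, 10, 11, 13, 14, 17, 21]


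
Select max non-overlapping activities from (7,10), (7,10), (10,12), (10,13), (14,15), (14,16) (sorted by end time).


Greedy: pick earliest-ending, then skip overlaps.
Selected (3 activities): [(7, 10), (10, 12), (14, 15)]


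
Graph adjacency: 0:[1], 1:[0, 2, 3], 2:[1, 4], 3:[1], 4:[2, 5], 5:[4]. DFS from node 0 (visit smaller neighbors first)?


DFS stack-based: start with [0]
Visit order: [0, 1, 2, 4, 5, 3]


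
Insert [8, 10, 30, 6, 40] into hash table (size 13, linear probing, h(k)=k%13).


Insertions: 8->slot 8; 10->slot 10; 30->slot 4; 6->slot 6; 40->slot 1
Table: [None, 40, None, None, 30, None, 6, None, 8, None, 10, None, None]


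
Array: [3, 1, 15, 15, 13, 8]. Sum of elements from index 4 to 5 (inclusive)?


Prefix sums: [0, 3, 4, 19, 34, 47, 55]
Sum[4..5] = prefix[6] - prefix[4] = 55 - 34 = 21


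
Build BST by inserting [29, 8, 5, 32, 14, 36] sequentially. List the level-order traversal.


Root = 29; build tree by BST insertion.
Level-Order traversal: [29, 8, 32, 5, 14, 36]


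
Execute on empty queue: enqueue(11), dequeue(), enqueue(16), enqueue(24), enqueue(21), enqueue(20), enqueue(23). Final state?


enqueue(11) -> [11]
dequeue() returns 11 -> []
enqueue(16) -> [16]
enqueue(24) -> [16, 24]
enqueue(21) -> [16, 24, 21]
enqueue(20) -> [16, 24, 21, 20]
enqueue(23) -> [16, 24, 21, 20, 23]
Final queue (front to back): [16, 24, 21, 20, 23]


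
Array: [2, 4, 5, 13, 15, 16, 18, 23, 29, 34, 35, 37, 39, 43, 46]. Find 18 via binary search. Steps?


Search for 18:
[0,14] mid=7 arr[7]=23
[0,6] mid=3 arr[3]=13
[4,6] mid=5 arr[5]=16
[6,6] mid=6 arr[6]=18
Total: 4 comparisons


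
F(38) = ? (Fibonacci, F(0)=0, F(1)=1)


F(n)=F(n-1)+F(n-2)
...F(36)=14930352, F(37)=24157817, F(38)=39088169


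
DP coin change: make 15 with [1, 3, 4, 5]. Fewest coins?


dp[0]=0; dp[i]=1+min(dp[i-c] for c in coins)
...dp[10]=2, dp[11]=3, dp[12]=3, dp[13]=3, dp[14]=3, dp[15]=3
Minimum coins for 15 = 3


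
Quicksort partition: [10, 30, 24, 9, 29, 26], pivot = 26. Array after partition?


Elements <= 26 go left of pivot.
Result: [10, 24, 9, 26, 29, 30], pivot at index 3


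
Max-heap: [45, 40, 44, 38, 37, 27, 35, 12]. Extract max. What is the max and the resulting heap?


Max = 45
Replace root with last, heapify down
Resulting heap: [44, 40, 35, 38, 37, 27, 12]


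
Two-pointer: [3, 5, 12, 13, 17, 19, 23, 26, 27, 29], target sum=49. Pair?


Two pointers: lo=0, hi=9
Found pair: (23, 26) summing to 49


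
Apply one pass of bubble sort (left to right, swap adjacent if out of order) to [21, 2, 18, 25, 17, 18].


After one pass: [2, 18, 21, 17, 18, 25]


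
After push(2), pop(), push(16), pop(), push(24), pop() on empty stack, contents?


push(2) -> [2]
pop() returns 2 -> []
push(16) -> [16]
pop() returns 16 -> []
push(24) -> [24]
pop() returns 24 -> []
Final stack (bottom to top): []


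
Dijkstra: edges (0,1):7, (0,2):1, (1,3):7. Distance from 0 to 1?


Dijkstra from 0:
Distances: {0: 0, 1: 7, 2: 1, 3: 14}
Shortest distance to 1 = 7, path = [0, 1]


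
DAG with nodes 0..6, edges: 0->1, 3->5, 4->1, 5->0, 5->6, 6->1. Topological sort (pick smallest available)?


Kahn's algorithm, process smallest node first
Order: [2, 3, 4, 5, 0, 6, 1]


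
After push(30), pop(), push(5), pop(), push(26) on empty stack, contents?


push(30) -> [30]
pop() returns 30 -> []
push(5) -> [5]
pop() returns 5 -> []
push(26) -> [26]
Final stack (bottom to top): [26]


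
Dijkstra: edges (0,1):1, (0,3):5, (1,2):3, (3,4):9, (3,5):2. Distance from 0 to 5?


Dijkstra from 0:
Distances: {0: 0, 1: 1, 2: 4, 3: 5, 4: 14, 5: 7}
Shortest distance to 5 = 7, path = [0, 3, 5]


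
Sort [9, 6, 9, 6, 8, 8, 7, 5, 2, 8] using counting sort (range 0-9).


Count array: [0, 0, 1, 0, 0, 1, 2, 1, 3, 2]
Reconstruct: [2, 5, 6, 6, 7, 8, 8, 8, 9, 9]


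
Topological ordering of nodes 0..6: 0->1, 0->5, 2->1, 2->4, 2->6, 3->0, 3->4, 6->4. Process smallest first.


Kahn's algorithm, process smallest node first
Order: [2, 3, 0, 1, 5, 6, 4]


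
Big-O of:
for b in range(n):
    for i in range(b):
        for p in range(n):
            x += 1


Per nesting level: O(n) * O(n) [triangular over b] * O(n) = O(n^3)
Complexity: O(n^3)


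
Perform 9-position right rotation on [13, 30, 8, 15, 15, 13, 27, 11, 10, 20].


Right rotate by 9: [30, 8, 15, 15, 13, 27, 11, 10, 20, 13]


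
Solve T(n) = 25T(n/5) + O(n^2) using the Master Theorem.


a=25, b=5, c=2. log_5(25)=2 = c=2. Case 2: O(n^c log n) = O(n^2 log n)
Complexity: O(n^2 log n)


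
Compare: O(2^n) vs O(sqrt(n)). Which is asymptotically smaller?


sublinear grows slower than exponential
O(sqrt(n)) is asymptotically smaller; O(2^n) grows faster


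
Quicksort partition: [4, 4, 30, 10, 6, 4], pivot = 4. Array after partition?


Elements <= 4 go left of pivot.
Result: [4, 4, 4, 10, 6, 30], pivot at index 2


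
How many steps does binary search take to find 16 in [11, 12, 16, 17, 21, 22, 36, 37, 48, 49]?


Search for 16:
[0,9] mid=4 arr[4]=21
[0,3] mid=1 arr[1]=12
[2,3] mid=2 arr[2]=16
Total: 3 comparisons


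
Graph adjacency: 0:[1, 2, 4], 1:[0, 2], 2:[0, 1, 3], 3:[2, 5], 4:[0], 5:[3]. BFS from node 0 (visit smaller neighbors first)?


BFS queue: start with [0]
Visit order: [0, 1, 2, 4, 3, 5]


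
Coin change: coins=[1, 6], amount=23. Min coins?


dp[0]=0; dp[i]=1+min(dp[i-c] for c in coins)
...dp[18]=3, dp[19]=4, dp[20]=5, dp[21]=6, dp[22]=7, dp[23]=8
Minimum coins for 23 = 8


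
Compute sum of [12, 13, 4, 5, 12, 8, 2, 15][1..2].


Prefix sums: [0, 12, 25, 29, 34, 46, 54, 56, 71]
Sum[1..2] = prefix[3] - prefix[1] = 29 - 12 = 17


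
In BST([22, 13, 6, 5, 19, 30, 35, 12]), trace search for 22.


BST root = 22
Search for 22: compare at each node
Path: [22]


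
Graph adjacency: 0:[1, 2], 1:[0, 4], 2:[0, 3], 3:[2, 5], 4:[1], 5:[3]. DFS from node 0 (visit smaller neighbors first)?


DFS stack-based: start with [0]
Visit order: [0, 1, 4, 2, 3, 5]


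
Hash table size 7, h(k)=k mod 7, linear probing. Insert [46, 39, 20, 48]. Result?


Insertions: 46->slot 4; 39->slot 5; 20->slot 6; 48->slot 0
Table: [48, None, None, None, 46, 39, 20]


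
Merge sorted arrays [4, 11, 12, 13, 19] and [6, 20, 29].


Compare heads, take smaller each step.
Merged: [4, 6, 11, 12, 13, 19, 20, 29]


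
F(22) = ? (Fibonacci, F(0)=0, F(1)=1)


F(n)=F(n-1)+F(n-2)
...F(20)=6765, F(21)=10946, F(22)=17711


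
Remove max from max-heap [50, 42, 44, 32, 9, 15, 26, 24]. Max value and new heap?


Max = 50
Replace root with last, heapify down
Resulting heap: [44, 42, 26, 32, 9, 15, 24]


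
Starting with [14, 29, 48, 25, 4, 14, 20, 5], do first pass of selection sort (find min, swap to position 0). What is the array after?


After one pass: [4, 29, 48, 25, 14, 14, 20, 5]


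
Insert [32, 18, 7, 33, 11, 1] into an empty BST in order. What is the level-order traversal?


Root = 32; build tree by BST insertion.
Level-Order traversal: [32, 18, 33, 7, 1, 11]


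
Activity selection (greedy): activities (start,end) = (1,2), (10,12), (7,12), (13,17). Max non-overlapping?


Greedy: pick earliest-ending, then skip overlaps.
Selected (3 activities): [(1, 2), (10, 12), (13, 17)]


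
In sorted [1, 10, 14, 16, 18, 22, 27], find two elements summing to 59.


Two pointers: lo=0, hi=6
No pair sums to 59


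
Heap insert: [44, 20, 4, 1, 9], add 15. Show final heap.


Append 15: [44, 20, 4, 1, 9, 15]
Bubble up: swap idx 5(15) with idx 2(4)
Result: [44, 20, 15, 1, 9, 4]


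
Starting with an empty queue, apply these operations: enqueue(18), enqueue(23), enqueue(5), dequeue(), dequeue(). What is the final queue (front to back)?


enqueue(18) -> [18]
enqueue(23) -> [18, 23]
enqueue(5) -> [18, 23, 5]
dequeue() returns 18 -> [23, 5]
dequeue() returns 23 -> [5]
Final queue (front to back): [5]


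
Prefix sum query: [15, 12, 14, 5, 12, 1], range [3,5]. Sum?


Prefix sums: [0, 15, 27, 41, 46, 58, 59]
Sum[3..5] = prefix[6] - prefix[3] = 59 - 41 = 18


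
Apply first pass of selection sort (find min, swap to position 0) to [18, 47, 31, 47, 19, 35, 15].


After one pass: [15, 47, 31, 47, 19, 35, 18]


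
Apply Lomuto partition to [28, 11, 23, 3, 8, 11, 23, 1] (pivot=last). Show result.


Elements <= 1 go left of pivot.
Result: [1, 11, 23, 3, 8, 11, 23, 28], pivot at index 0


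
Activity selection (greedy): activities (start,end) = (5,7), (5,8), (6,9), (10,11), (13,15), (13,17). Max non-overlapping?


Greedy: pick earliest-ending, then skip overlaps.
Selected (3 activities): [(5, 7), (10, 11), (13, 15)]


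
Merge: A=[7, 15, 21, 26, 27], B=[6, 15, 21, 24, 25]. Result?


Compare heads, take smaller each step.
Merged: [6, 7, 15, 15, 21, 21, 24, 25, 26, 27]


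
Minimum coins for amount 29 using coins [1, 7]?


dp[0]=0; dp[i]=1+min(dp[i-c] for c in coins)
...dp[24]=6, dp[25]=7, dp[26]=8, dp[27]=9, dp[28]=4, dp[29]=5
Minimum coins for 29 = 5


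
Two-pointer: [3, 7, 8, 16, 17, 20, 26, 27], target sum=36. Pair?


Two pointers: lo=0, hi=7
Found pair: (16, 20) summing to 36


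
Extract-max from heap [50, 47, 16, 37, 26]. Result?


Max = 50
Replace root with last, heapify down
Resulting heap: [47, 37, 16, 26]


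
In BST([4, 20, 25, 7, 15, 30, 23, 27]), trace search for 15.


BST root = 4
Search for 15: compare at each node
Path: [4, 20, 7, 15]


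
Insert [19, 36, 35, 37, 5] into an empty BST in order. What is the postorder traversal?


Root = 19; build tree by BST insertion.
Postorder traversal: [5, 35, 37, 36, 19]


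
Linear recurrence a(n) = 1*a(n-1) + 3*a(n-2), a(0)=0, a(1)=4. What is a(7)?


Build bottom-up:
...a(5)=76, a(6)=160, a(7)=1*160+3*76=388


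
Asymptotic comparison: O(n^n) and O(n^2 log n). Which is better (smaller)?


n^2 log n grows slower than n^n
O(n^2 log n) is asymptotically smaller; O(n^n) grows faster


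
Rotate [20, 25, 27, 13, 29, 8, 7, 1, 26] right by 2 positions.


Right rotate by 2: [1, 26, 20, 25, 27, 13, 29, 8, 7]


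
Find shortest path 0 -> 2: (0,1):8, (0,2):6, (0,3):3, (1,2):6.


Dijkstra from 0:
Distances: {0: 0, 1: 8, 2: 6, 3: 3}
Shortest distance to 2 = 6, path = [0, 2]


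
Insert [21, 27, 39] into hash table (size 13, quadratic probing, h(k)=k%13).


Insertions: 21->slot 8; 27->slot 1; 39->slot 0
Table: [39, 27, None, None, None, None, None, None, 21, None, None, None, None]


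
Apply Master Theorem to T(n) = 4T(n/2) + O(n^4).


a=4, b=2, c=4. log_2(4)=2 < c=4. Case 3: O(n^c) = O(n^4)
Complexity: O(n^4)


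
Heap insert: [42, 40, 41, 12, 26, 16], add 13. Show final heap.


Append 13: [42, 40, 41, 12, 26, 16, 13]
Bubble up: no swaps needed
Result: [42, 40, 41, 12, 26, 16, 13]


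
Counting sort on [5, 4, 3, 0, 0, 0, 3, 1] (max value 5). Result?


Count array: [3, 1, 0, 2, 1, 1]
Reconstruct: [0, 0, 0, 1, 3, 3, 4, 5]


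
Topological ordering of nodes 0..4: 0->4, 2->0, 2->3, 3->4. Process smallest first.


Kahn's algorithm, process smallest node first
Order: [1, 2, 0, 3, 4]


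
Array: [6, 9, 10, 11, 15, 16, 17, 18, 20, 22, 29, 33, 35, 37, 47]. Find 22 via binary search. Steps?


Search for 22:
[0,14] mid=7 arr[7]=18
[8,14] mid=11 arr[11]=33
[8,10] mid=9 arr[9]=22
Total: 3 comparisons


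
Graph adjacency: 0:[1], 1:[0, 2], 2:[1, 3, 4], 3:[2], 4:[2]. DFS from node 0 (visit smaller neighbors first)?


DFS stack-based: start with [0]
Visit order: [0, 1, 2, 3, 4]


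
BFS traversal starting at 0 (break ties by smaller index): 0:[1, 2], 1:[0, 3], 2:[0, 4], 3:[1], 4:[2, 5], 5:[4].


BFS queue: start with [0]
Visit order: [0, 1, 2, 3, 4, 5]


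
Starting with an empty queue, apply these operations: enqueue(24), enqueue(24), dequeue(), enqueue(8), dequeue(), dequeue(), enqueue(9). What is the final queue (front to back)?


enqueue(24) -> [24]
enqueue(24) -> [24, 24]
dequeue() returns 24 -> [24]
enqueue(8) -> [24, 8]
dequeue() returns 24 -> [8]
dequeue() returns 8 -> []
enqueue(9) -> [9]
Final queue (front to back): [9]


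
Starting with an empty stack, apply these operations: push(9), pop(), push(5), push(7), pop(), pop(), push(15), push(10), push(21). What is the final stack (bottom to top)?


push(9) -> [9]
pop() returns 9 -> []
push(5) -> [5]
push(7) -> [5, 7]
pop() returns 7 -> [5]
pop() returns 5 -> []
push(15) -> [15]
push(10) -> [15, 10]
push(21) -> [15, 10, 21]
Final stack (bottom to top): [15, 10, 21]


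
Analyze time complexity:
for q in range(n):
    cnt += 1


Per nesting level: O(n) = O(n)
Complexity: O(n)


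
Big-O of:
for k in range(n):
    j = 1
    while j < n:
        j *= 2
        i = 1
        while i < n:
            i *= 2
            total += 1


Per nesting level: O(n) * O(log n) * O(log n) = O(n (log n)^2)
Complexity: O(n (log n)^2)


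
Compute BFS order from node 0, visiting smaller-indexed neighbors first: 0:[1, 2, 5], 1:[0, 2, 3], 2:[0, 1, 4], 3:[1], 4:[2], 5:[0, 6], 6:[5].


BFS queue: start with [0]
Visit order: [0, 1, 2, 5, 3, 4, 6]


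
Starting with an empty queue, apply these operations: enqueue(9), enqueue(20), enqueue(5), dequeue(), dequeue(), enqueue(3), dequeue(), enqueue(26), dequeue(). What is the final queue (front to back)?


enqueue(9) -> [9]
enqueue(20) -> [9, 20]
enqueue(5) -> [9, 20, 5]
dequeue() returns 9 -> [20, 5]
dequeue() returns 20 -> [5]
enqueue(3) -> [5, 3]
dequeue() returns 5 -> [3]
enqueue(26) -> [3, 26]
dequeue() returns 3 -> [26]
Final queue (front to back): [26]


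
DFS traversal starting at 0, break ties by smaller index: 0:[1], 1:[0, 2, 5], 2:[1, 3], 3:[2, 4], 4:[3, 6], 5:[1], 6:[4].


DFS stack-based: start with [0]
Visit order: [0, 1, 2, 3, 4, 6, 5]


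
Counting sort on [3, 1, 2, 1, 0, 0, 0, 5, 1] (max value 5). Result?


Count array: [3, 3, 1, 1, 0, 1]
Reconstruct: [0, 0, 0, 1, 1, 1, 2, 3, 5]


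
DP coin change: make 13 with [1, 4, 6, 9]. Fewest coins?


dp[0]=0; dp[i]=1+min(dp[i-c] for c in coins)
...dp[8]=2, dp[9]=1, dp[10]=2, dp[11]=3, dp[12]=2, dp[13]=2
Minimum coins for 13 = 2


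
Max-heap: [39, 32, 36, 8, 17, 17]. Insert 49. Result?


Append 49: [39, 32, 36, 8, 17, 17, 49]
Bubble up: swap idx 6(49) with idx 2(36); swap idx 2(49) with idx 0(39)
Result: [49, 32, 39, 8, 17, 17, 36]


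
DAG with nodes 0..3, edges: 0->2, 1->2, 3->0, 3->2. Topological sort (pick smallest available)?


Kahn's algorithm, process smallest node first
Order: [1, 3, 0, 2]


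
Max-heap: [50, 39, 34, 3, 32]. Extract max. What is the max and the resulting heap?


Max = 50
Replace root with last, heapify down
Resulting heap: [39, 32, 34, 3]


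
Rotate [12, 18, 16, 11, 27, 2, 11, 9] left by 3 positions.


Left rotate by 3: [11, 27, 2, 11, 9, 12, 18, 16]


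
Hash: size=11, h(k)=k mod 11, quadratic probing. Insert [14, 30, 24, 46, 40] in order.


Insertions: 14->slot 3; 30->slot 8; 24->slot 2; 46->slot 6; 40->slot 7
Table: [None, None, 24, 14, None, None, 46, 40, 30, None, None]


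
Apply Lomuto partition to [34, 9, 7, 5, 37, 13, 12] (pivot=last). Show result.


Elements <= 12 go left of pivot.
Result: [9, 7, 5, 12, 37, 13, 34], pivot at index 3


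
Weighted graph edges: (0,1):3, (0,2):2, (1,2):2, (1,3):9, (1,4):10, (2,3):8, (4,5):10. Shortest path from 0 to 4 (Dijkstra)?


Dijkstra from 0:
Distances: {0: 0, 1: 3, 2: 2, 3: 10, 4: 13, 5: 23}
Shortest distance to 4 = 13, path = [0, 1, 4]


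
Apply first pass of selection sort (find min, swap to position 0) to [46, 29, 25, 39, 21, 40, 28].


After one pass: [21, 29, 25, 39, 46, 40, 28]


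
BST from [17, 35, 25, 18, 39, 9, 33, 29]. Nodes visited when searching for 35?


BST root = 17
Search for 35: compare at each node
Path: [17, 35]


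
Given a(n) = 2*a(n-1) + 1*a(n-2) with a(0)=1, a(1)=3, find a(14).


Build bottom-up:
...a(12)=47321, a(13)=114243, a(14)=2*114243+1*47321=275807


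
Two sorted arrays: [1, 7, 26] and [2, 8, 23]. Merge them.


Compare heads, take smaller each step.
Merged: [1, 2, 7, 8, 23, 26]


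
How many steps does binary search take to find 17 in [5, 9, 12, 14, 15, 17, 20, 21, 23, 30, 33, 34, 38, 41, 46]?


Search for 17:
[0,14] mid=7 arr[7]=21
[0,6] mid=3 arr[3]=14
[4,6] mid=5 arr[5]=17
Total: 3 comparisons


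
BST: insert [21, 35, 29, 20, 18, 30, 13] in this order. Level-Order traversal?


Root = 21; build tree by BST insertion.
Level-Order traversal: [21, 20, 35, 18, 29, 13, 30]


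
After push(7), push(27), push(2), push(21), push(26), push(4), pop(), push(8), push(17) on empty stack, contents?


push(7) -> [7]
push(27) -> [7, 27]
push(2) -> [7, 27, 2]
push(21) -> [7, 27, 2, 21]
push(26) -> [7, 27, 2, 21, 26]
push(4) -> [7, 27, 2, 21, 26, 4]
pop() returns 4 -> [7, 27, 2, 21, 26]
push(8) -> [7, 27, 2, 21, 26, 8]
push(17) -> [7, 27, 2, 21, 26, 8, 17]
Final stack (bottom to top): [7, 27, 2, 21, 26, 8, 17]


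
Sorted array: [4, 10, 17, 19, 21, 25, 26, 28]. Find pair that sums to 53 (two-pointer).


Two pointers: lo=0, hi=7
Found pair: (25, 28) summing to 53


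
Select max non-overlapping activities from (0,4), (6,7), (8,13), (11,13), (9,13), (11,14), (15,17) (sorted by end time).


Greedy: pick earliest-ending, then skip overlaps.
Selected (4 activities): [(0, 4), (6, 7), (8, 13), (15, 17)]


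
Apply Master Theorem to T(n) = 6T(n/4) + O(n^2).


a=6, b=4, c=2. log_4(6)=1.292 < c=2. Case 3: O(n^c) = O(n^2)
Complexity: O(n^2)


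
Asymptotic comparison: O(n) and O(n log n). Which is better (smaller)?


linear grows slower than linearithmic
O(n) is asymptotically smaller; O(n log n) grows faster


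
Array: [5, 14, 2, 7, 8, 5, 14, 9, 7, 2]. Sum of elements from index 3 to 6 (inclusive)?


Prefix sums: [0, 5, 19, 21, 28, 36, 41, 55, 64, 71, 73]
Sum[3..6] = prefix[7] - prefix[3] = 55 - 21 = 34


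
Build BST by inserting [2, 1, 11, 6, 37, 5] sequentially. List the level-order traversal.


Root = 2; build tree by BST insertion.
Level-Order traversal: [2, 1, 11, 6, 37, 5]


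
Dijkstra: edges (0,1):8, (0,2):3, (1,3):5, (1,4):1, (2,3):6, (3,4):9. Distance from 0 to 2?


Dijkstra from 0:
Distances: {0: 0, 1: 8, 2: 3, 3: 9, 4: 9}
Shortest distance to 2 = 3, path = [0, 2]


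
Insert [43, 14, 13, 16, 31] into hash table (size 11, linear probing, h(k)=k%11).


Insertions: 43->slot 10; 14->slot 3; 13->slot 2; 16->slot 5; 31->slot 9
Table: [None, None, 13, 14, None, 16, None, None, None, 31, 43]


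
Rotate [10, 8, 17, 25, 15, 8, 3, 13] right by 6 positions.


Right rotate by 6: [17, 25, 15, 8, 3, 13, 10, 8]


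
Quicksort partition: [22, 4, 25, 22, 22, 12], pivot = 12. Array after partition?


Elements <= 12 go left of pivot.
Result: [4, 12, 25, 22, 22, 22], pivot at index 1


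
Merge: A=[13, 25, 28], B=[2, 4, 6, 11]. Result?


Compare heads, take smaller each step.
Merged: [2, 4, 6, 11, 13, 25, 28]


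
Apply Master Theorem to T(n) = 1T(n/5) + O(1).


a=1, b=5, c=0. log_5(1)=0 = c=0. Case 2: O(n^c log n) = O(log n)
Complexity: O(log n)


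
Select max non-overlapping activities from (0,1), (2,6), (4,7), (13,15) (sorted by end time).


Greedy: pick earliest-ending, then skip overlaps.
Selected (3 activities): [(0, 1), (2, 6), (13, 15)]
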